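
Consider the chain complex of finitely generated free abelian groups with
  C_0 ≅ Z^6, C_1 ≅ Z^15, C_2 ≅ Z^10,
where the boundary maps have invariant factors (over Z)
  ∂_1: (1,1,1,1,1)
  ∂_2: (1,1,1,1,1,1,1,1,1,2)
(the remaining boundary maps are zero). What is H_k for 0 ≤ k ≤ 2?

H_0: b_0 = 6 − 0 − 5 = 1; torsion from ∂_1 factors > 1: none. So H_0 = Z.
H_1: b_1 = 15 − 5 − 10 = 0; torsion from ∂_2 factors > 1: [2]. So H_1 = Z/2.
H_2: b_2 = 10 − 10 − 0 = 0; torsion from ∂_3 factors > 1: none. So H_2 = 0.

H_0 = Z,  H_1 = Z/2,  H_2 = 0.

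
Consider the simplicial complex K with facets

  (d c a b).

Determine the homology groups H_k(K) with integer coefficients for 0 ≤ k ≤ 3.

H_0 = Z,  H_1 = 0,  H_2 = 0,  H_3 = 0.

K has 4 vertices, 6 edges, 4 triangles, 1 3-simplex.
rank ∂_0 = 0, rank ∂_1 = 3 ⇒ b_0 = 4 − 0 − 3 = 1; all invariant factors of ∂_1 are 1 so no torsion. So H_0 ≅ Z.
rank ∂_1 = 3, rank ∂_2 = 3 ⇒ b_1 = 6 − 3 − 3 = 0; all invariant factors of ∂_2 are 1 so no torsion. So H_1 ≅ 0.
rank ∂_2 = 3, rank ∂_3 = 1 ⇒ b_2 = 4 − 3 − 1 = 0; all invariant factors of ∂_3 are 1 so no torsion. So H_2 ≅ 0.
rank ∂_3 = 1, rank ∂_4 = 0 ⇒ b_3 = 1 − 1 − 0 = 0. So H_3 ≅ 0.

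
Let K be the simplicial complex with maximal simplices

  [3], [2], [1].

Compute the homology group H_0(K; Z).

H_0 = Z^3.

Take the total order 1 < 2 < 3 on the vertex set. Then K (dimension 0) consists of the simplices:

  0-simplices (3): [1], [2], [3]

so the chain groups are C_0 ≅ Z^3.

From H_k ≅ ker(∂_k) / im(∂_{k+1}) we obtain:

  H_0: rank C_0 − rank ∂_1 = 3 − 0 = 3, and there is no ∂_1, so H_0 = Z^3.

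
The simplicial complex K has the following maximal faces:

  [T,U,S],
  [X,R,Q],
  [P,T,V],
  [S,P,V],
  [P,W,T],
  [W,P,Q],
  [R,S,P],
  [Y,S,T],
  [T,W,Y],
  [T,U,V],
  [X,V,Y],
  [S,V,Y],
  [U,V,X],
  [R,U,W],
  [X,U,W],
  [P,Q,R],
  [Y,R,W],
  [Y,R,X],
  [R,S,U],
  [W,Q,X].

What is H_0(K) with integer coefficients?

We work with the vertex ordering P < Q < R < S < T < U < V < W < X < Y. The simplices of K, each written with vertices in increasing order, are:

  0-simplices (10): P, Q, R, S, T, U, V, W, X, Y
  1-simplices (30): PQ, PR, PS, PT, PV, PW, QR, QW, QX, RS, RU, RW, RX, RY, ST, SU, SV, SY, TU, TV, TW, TY, UV, UW, UX, VX, VY, WX, WY, XY
  2-simplices (20): PQR, PQW, PRS, PSV, PTV, PTW, QRX, QWX, RSU, RUW, RWY, RXY, STU, STY, SVY, TUV, TWY, UVX, UWX, VXY

so the chain groups are C_0 ≅ Z^10, C_1 ≅ Z^30, C_2 ≅ Z^20.

Boundary ∂_1: C_1 → C_0 is given by ∂[p,q] = [q] − [p]. For instance
  ∂PW = W − P.
This gives a 10×30 integer matrix of rank 9; reducing to Smith normal form yields diagonal entries (1,1,1,1,1,1,1,1,1).

Boundary ∂_2: C_2 → C_1 sends each 2-simplex [p,q,r] to [q,r] − [p,r] + [p,q]. For instance
  ∂TUV = UV − TV + TU,
  ∂QRX = RX − QX + QR.
The 30×20 boundary matrix has rank 20 and Smith normal form diag(1,1,1,1,1,1,1,1,1,1,1,1,1,1,1,1,1,1,1,2).

Now H_k = ker ∂_k / im ∂_{k+1}, so:

  H_0: rank C_0 − rank ∂_1 = 10 − 9 = 1, and the invariant factors of ∂_1 are all 1, so H_0 ≅ Z.

H_0 = Z.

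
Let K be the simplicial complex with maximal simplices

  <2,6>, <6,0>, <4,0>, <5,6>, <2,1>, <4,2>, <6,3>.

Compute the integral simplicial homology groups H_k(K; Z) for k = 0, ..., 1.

Order the vertices as 0 < 1 < 2 < 3 < 4 < 5 < 6. Listing each simplex with vertices in this order, K has dimension 1 with simplices:

  0-simplices (7): [0], [1], [2], [3], [4], [5], [6]
  1-simplices (7): [0,4], [0,6], [1,2], [2,4], [2,6], [3,6], [5,6]

giving chain groups C_0 ≅ Z^7, C_1 ≅ Z^7.

The boundary map ∂_1: C_1 → C_0 maps an edge to its endpoints' difference, ∂[p,q] = q − p. For instance
  ∂[0,4] = [4] − [0].
As a 7×7 matrix over Z this has rank 6, with invariant factors (1,1,1,1,1,1).

Now H_k = ker ∂_k / im ∂_{k+1}, so:

  H_0: rank C_0 − rank ∂_1 = 7 − 6 = 1, and the invariant factors of ∂_1 are all 1, so H_0 ≅ Z.
  H_1: rank ker ∂_1 − rank ∂_2 = (7 − 6) − 0 = 1, and there is no ∂_2, so H_1 ≅ Z.

As a check, the Euler characteristic is 7 − 7 = 0, which agrees with 1 − 1 = 0.

H_0 = Z,  H_1 = Z.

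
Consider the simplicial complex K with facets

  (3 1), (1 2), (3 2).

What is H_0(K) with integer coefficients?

H_0 = Z.

We work with the vertex ordering 1 < 2 < 3. The simplices of K, each written with vertices in increasing order, are:

  0-simplices (3): [1], [2], [3]
  1-simplices (3): [1,2], [1,3], [2,3]

giving chain groups C_0 ≅ Z^3, C_1 ≅ Z^3.

The boundary map ∂_1: C_1 → C_0 sends each edge [p,q] (with p < q) to q − p. For instance
  ∂[2,3] = [3] − [2].
The 3×3 boundary matrix has rank 2 and Smith normal form diag(1,1).

From H_k ≅ ker(∂_k) / im(∂_{k+1}) we obtain:

  H_0: rank C_0 − rank ∂_1 = 3 − 2 = 1, and the invariant factors of ∂_1 are all 1, so H_0 = Z.

(K is a triangulation of the circle S^1.)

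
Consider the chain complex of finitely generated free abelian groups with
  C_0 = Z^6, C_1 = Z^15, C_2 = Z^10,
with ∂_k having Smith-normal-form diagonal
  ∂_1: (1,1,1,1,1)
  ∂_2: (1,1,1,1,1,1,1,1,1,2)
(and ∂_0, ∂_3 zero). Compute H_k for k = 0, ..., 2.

H_0: b_0 = 6 − 0 − 5 = 1; torsion from ∂_1 factors > 1: none. So H_0 = Z.
H_1: b_1 = 15 − 5 − 10 = 0; torsion from ∂_2 factors > 1: [2]. So H_1 = Z/2.
H_2: b_2 = 10 − 10 − 0 = 0; torsion from ∂_3 factors > 1: none. So H_2 = 0.

H_0 = Z,  H_1 = Z/2,  H_2 = 0.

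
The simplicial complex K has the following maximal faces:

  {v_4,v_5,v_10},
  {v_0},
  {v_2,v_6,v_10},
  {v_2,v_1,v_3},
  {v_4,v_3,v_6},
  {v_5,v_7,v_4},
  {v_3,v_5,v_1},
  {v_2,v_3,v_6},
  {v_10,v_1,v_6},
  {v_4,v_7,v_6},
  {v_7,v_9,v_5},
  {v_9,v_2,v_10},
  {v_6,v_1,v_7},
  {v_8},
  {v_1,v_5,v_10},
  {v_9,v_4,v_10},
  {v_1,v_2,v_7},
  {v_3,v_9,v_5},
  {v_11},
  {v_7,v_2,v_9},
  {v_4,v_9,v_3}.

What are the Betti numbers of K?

Take the total order v_0 < v_1 < v_2 < v_3 < v_4 < v_5 < v_6 < v_7 < v_8 < v_9 < v_10 < v_11 on the vertex set. Then K (dimension 2) consists of the simplices:

  0-simplices (12): [v_0], [v_1], [v_2], [v_3], [v_4], [v_5], [v_6], [v_7], [v_8], [v_9], [v_10], [v_11]
  1-simplices (27): (27 of them)
  2-simplices (18): (18 of them)

giving chain groups C_0 ≅ Z^12, C_1 ≅ Z^27, C_2 ≅ Z^18.

The boundary map ∂_1: C_1 → C_0 is given by ∂[p,q] = [q] − [p]. For instance
  ∂[v_1,v_5] = [v_5] − [v_1].
As a 12×27 matrix over Z this has rank 8, with invariant factors (1,1,1,1,1,1,1,1).

∂_2: C_2 → C_1 maps a triangle to the signed sum of its edges. For instance
  ∂[v_4,v_9,v_10] = [v_9,v_10] − [v_4,v_10] + [v_4,v_9],
  ∂[v_3,v_4,v_9] = [v_4,v_9] − [v_3,v_9] + [v_3,v_4].
This gives a 27×18 integer matrix of rank 18; reducing to Smith normal form yields diagonal entries (1,1,1,1,1,1,1,1,1,1,1,1,1,1,1,1,1,2).

Reading off H_k = ker ∂_k / im ∂_{k+1}:

  H_0: rank C_0 − rank ∂_1 = 12 − 8 = 4, and the invariant factors of ∂_1 are all 1, so H_0 ≅ Z^4.
  H_1: rank ker ∂_1 − rank ∂_2 = (27 − 8) − 18 = 1, and ∂_2 has invariant factor 2 > 1, so H_1 ≅ Z × Z/2.
  H_2: rank ker ∂_2 − rank ∂_3 = (18 − 18) − 0 = 0, and there is no ∂_3, so H_2 ≅ 0.

Hence the Betti numbers are b_0 = 4, b_1 = 1, b_2 = 0.

b_0 = 4, b_1 = 1, b_2 = 0.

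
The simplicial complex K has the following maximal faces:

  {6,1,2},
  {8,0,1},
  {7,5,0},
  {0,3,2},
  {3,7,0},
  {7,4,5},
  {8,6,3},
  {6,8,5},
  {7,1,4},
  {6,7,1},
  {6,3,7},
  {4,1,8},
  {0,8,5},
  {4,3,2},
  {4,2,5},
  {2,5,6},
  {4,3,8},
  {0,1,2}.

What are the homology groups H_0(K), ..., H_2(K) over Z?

H_0 ≅ Z,  H_1 ≅ Z^2,  H_2 ≅ Z.

Order the vertices as 0 < 1 < 2 < 3 < 4 < 5 < 6 < 7 < 8. Listing each simplex with vertices in this order, K has dimension 2 with simplices:

  0-simplices (9): [0], [1], [2], [3], [4], [5], [6], [7], [8]
  1-simplices (27): (27 of them)
  2-simplices (18): [0,1,2], [0,1,8], [0,2,3], [0,3,7], [0,5,7], [0,5,8], [1,2,6], [1,4,7], [1,4,8], [1,6,7], [2,3,4], [2,4,5], [2,5,6], [3,4,8], [3,6,7], [3,6,8], [4,5,7], [5,6,8]

so the chain groups are C_0 ≅ Z^9, C_1 ≅ Z^27, C_2 ≅ Z^18.

∂_1: C_1 → C_0 is given by ∂[p,q] = [q] − [p]. For instance
  ∂[5,6] = [6] − [5].
As a 9×27 matrix over Z this has rank 8, with invariant factors (1,1,1,1,1,1,1,1).

Boundary ∂_2: C_2 → C_1 acts by ∂[p,q,r] = [q,r] − [p,r] + [p,q]. For instance
  ∂[0,5,7] = [5,7] − [0,7] + [0,5],
  ∂[0,5,8] = [5,8] − [0,8] + [0,5].
The 27×18 boundary matrix has rank 17 and Smith normal form diag(1,1,1,1,1,1,1,1,1,1,1,1,1,1,1,1,1).

Now H_k = ker ∂_k / im ∂_{k+1}, so:

  H_0: rank C_0 − rank ∂_1 = 9 − 8 = 1, and the invariant factors of ∂_1 are all 1, so H_0 ≅ Z.
  H_1: rank ker ∂_1 − rank ∂_2 = (27 − 8) − 17 = 2, and the invariant factors of ∂_2 are all 1, so H_1 ≅ Z^2.
  H_2: rank ker ∂_2 − rank ∂_3 = (18 − 17) − 0 = 1, and there is no ∂_3, so H_2 ≅ Z.

As a check, the Euler characteristic is 9 − 27 + 18 = 0, which agrees with 1 − 2 + 1 = 0.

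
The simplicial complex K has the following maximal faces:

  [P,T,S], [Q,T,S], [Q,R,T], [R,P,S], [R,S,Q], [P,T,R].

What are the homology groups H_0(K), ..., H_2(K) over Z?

H_0 ≅ Z,  H_1 = 0,  H_2 ≅ Z.

Order the vertices as P < Q < R < S < T. Listing each simplex with vertices in this order, K has dimension 2 with simplices:

  0-simplices (5): P, Q, R, S, T
  1-simplices (9): PR, PS, PT, QR, QS, QT, RS, RT, ST
  2-simplices (6): PRS, PRT, PST, QRS, QRT, QST

Hence C_0 ≅ Z^5, C_1 ≅ Z^9, C_2 ≅ Z^6.

∂_1: C_1 → C_0 maps an edge to its endpoints' difference, ∂[p,q] = q − p. For instance
  ∂ST = T − S.
This gives a 5×9 integer matrix of rank 4; reducing to Smith normal form yields diagonal entries (1,1,1,1).

Boundary ∂_2: C_2 → C_1 maps a triangle to the signed sum of its edges. For instance
  ∂PRS = RS − PS + PR,
  ∂PRT = RT − PT + PR.
The 9×6 boundary matrix has rank 5 and Smith normal form diag(1,1,1,1,1).

Now H_k = ker ∂_k / im ∂_{k+1}, so:

  H_0: rank C_0 − rank ∂_1 = 5 − 4 = 1, and the invariant factors of ∂_1 are all 1, so H_0 = Z.
  H_1: rank ker ∂_1 − rank ∂_2 = (9 − 4) − 5 = 0, and the invariant factors of ∂_2 are all 1, so H_1 = 0.
  H_2: rank ker ∂_2 − rank ∂_3 = (6 − 5) − 0 = 1, and there is no ∂_3, so H_2 = Z.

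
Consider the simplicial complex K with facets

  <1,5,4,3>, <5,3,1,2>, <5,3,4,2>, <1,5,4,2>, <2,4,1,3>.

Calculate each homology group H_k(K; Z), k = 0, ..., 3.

H_0 = Z,  H_1 = 0,  H_2 = 0,  H_3 = Z.

Order the vertices as 1 < 2 < 3 < 4 < 5. Listing each simplex with vertices in this order, K has dimension 3 with simplices:

  0-simplices (5): [1], [2], [3], [4], [5]
  1-simplices (10): [1,2], [1,3], [1,4], [1,5], [2,3], [2,4], [2,5], [3,4], [3,5], [4,5]
  2-simplices (10): [1,2,3], [1,2,4], [1,2,5], [1,3,4], [1,3,5], [1,4,5], [2,3,4], [2,3,5], [2,4,5], [3,4,5]
  3-simplices (5): [1,2,3,4], [1,2,3,5], [1,2,4,5], [1,3,4,5], [2,3,4,5]

giving chain groups C_0 ≅ Z^5, C_1 ≅ Z^10, C_2 ≅ Z^10, C_3 ≅ Z^5.

∂_1: C_1 → C_0 sends each edge [p,q] (with p < q) to q − p. For instance
  ∂[1,4] = [4] − [1].
As a 5×10 matrix over Z this has rank 4, with invariant factors (1,1,1,1).

Boundary ∂_2: C_2 → C_1 acts by ∂[p,q,r] = [q,r] − [p,r] + [p,q]. For instance
  ∂[2,3,5] = [3,5] − [2,5] + [2,3],
  ∂[1,2,4] = [2,4] − [1,4] + [1,2].
This gives a 10×10 integer matrix of rank 6; reducing to Smith normal form yields diagonal entries (1,1,1,1,1,1).

∂_3: C_3 → C_2 sends each 3-simplex σ to the alternating sum Σ_i (−1)^i (σ with its i-th vertex removed). For instance
  ∂[1,3,4,5] = [3,4,5] − [1,4,5] + [1,3,5] − [1,3,4],
  ∂[1,2,4,5] = [2,4,5] − [1,4,5] + [1,2,5] − [1,2,4].
The resulting 10×5 matrix has rank 4, and its Smith normal form has invariant factors (1,1,1,1).

From H_k ≅ ker(∂_k) / im(∂_{k+1}) we obtain:

  H_0: rank C_0 − rank ∂_1 = 5 − 4 = 1, and the invariant factors of ∂_1 are all 1, so H_0 = Z.
  H_1: rank ker ∂_1 − rank ∂_2 = (10 − 4) − 6 = 0, and the invariant factors of ∂_2 are all 1, so H_1 = 0.
  H_2: rank ker ∂_2 − rank ∂_3 = (10 − 6) − 4 = 0, and the invariant factors of ∂_3 are all 1, so H_2 = 0.
  H_3: rank ker ∂_3 − rank ∂_4 = (5 − 4) − 0 = 1, and there is no ∂_4, so H_3 = Z.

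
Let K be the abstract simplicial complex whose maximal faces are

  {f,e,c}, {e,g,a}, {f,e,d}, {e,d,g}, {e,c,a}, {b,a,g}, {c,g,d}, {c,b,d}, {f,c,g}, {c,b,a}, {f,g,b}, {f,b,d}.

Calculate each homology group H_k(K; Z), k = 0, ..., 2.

We work with the vertex ordering a < b < c < d < e < f < g. The simplices of K, each written with vertices in increasing order, are:

  0-simplices (7): a, b, c, d, e, f, g
  1-simplices (18): ab, ac, ae, ag, bc, bd, bf, bg, cd, ce, cf, cg, de, df, dg, ef, eg, fg
  2-simplices (12): abc, abg, ace, aeg, bcd, bdf, bfg, cdg, cef, cfg, def, deg

giving chain groups C_0 ≅ Z^7, C_1 ≅ Z^18, C_2 ≅ Z^12.

The boundary map ∂_1: C_1 → C_0 maps an edge to its endpoints' difference, ∂[p,q] = q − p. For instance
  ∂dg = g − d.
This gives a 7×18 integer matrix of rank 6; reducing to Smith normal form yields diagonal entries (1,1,1,1,1,1).

Boundary ∂_2: C_2 → C_1 maps a triangle to the signed sum of its edges. For instance
  ∂ace = ce − ae + ac,
  ∂aeg = eg − ag + ae.
The resulting 18×12 matrix has rank 12, and its Smith normal form has invariant factors (1,1,1,1,1,1,1,1,1,1,1,2).

Computing H_k = (kernel of ∂_k) / (image of ∂_{k+1}):

  H_0: rank C_0 − rank ∂_1 = 7 − 6 = 1, and the invariant factors of ∂_1 are all 1, so H_0 ≅ Z.
  H_1: rank ker ∂_1 − rank ∂_2 = (18 − 6) − 12 = 0, and ∂_2 has invariant factor 2 > 1, so H_1 ≅ Z/2.
  H_2: rank ker ∂_2 − rank ∂_3 = (12 − 12) − 0 = 0, and there is no ∂_3, so H_2 ≅ 0.

H_0 = Z,  H_1 = Z/2,  H_2 = 0.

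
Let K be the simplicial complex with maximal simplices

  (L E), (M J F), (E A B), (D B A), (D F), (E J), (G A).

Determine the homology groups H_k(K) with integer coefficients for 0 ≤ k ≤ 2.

Take the total order A < B < D < E < F < G < J < L < M on the vertex set. Then K (dimension 2) consists of the simplices:

  0-simplices (9): A, B, D, E, F, G, J, L, M
  1-simplices (12): AB, AD, AE, AG, BD, BE, DF, EJ, EL, FJ, FM, JM
  2-simplices (3): ABD, ABE, FJM

so the chain groups are C_0 ≅ Z^9, C_1 ≅ Z^12, C_2 ≅ Z^3.

∂_1: C_1 → C_0 is given by ∂[p,q] = [q] − [p]. For instance
  ∂AG = G − A.
This gives a 9×12 integer matrix of rank 8; reducing to Smith normal form yields diagonal entries (1,1,1,1,1,1,1,1).

Boundary ∂_2: C_2 → C_1 acts by ∂[p,q,r] = [q,r] − [p,r] + [p,q]. For instance
  ∂FJM = JM − FM + FJ,
  ∂ABE = BE − AE + AB.
The resulting 12×3 matrix has rank 3, and its Smith normal form has invariant factors (1,1,1).

Now H_k = ker ∂_k / im ∂_{k+1}, so:

  H_0: rank C_0 − rank ∂_1 = 9 − 8 = 1, and the invariant factors of ∂_1 are all 1, so H_0 = Z.
  H_1: rank ker ∂_1 − rank ∂_2 = (12 − 8) − 3 = 1, and the invariant factors of ∂_2 are all 1, so H_1 = Z.
  H_2: rank ker ∂_2 − rank ∂_3 = (3 − 3) − 0 = 0, and there is no ∂_3, so H_2 = 0.

H_0 = Z,  H_1 = Z,  H_2 = 0.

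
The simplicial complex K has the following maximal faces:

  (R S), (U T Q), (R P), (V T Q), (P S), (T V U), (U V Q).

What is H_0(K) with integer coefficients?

H_0 ≅ Z^2.

We work with the vertex ordering P < Q < R < S < T < U < V. The simplices of K, each written with vertices in increasing order, are:

  0-simplices (7): P, Q, R, S, T, U, V
  1-simplices (9): PR, PS, QT, QU, QV, RS, TU, TV, UV
  2-simplices (4): QTU, QTV, QUV, TUV

Hence C_0 ≅ Z^7, C_1 ≅ Z^9, C_2 ≅ Z^4.

The boundary map ∂_1: C_1 → C_0 is given by ∂[p,q] = [q] − [p].
This gives a 7×9 integer matrix of rank 5; reducing to Smith normal form yields diagonal entries (1,1,1,1,1).

∂_2: C_2 → C_1 acts by ∂[p,q,r] = [q,r] − [p,r] + [p,q]. For instance
  ∂QTU = TU − QU + QT,
  ∂QUV = UV − QV + QU.
The 9×4 boundary matrix has rank 3 and Smith normal form diag(1,1,1).

Reading off H_k = ker ∂_k / im ∂_{k+1}:

  H_0: rank C_0 − rank ∂_1 = 7 − 5 = 2, and the invariant factors of ∂_1 are all 1, so H_0 = Z^2.

(K is a triangulation of the disjoint union of the circle S^1 and the 2-sphere S^2.)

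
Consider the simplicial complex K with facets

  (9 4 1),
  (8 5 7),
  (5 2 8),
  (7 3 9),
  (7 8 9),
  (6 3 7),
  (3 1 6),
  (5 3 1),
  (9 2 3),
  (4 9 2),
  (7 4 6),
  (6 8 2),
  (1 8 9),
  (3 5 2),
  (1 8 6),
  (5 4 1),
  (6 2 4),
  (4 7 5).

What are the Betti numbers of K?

b_0 = 1, b_1 = 2, b_2 = 1.

Fix the vertex order 1 < 2 < 3 < 4 < 5 < 6 < 7 < 8 < 9 and write every simplex with vertices in increasing order. Then dim K = 2 and the simplices of K are:

  0-simplices (9): [1], [2], [3], [4], [5], [6], [7], [8], [9]
  1-simplices (27): (27 of them)
  2-simplices (18): [1,3,5], [1,3,6], [1,4,5], [1,4,9], [1,6,8], [1,8,9], [2,3,5], [2,3,9], [2,4,6], [2,4,9], [2,5,8], [2,6,8], [3,6,7], [3,7,9], [4,5,7], [4,6,7], [5,7,8], [7,8,9]

so the chain groups are C_0 ≅ Z^9, C_1 ≅ Z^27, C_2 ≅ Z^18.

∂_1: C_1 → C_0 is given by ∂[p,q] = [q] − [p]. For instance
  ∂[4,5] = [5] − [4].
As a 9×27 matrix over Z this has rank 8, with invariant factors (1,1,1,1,1,1,1,1).

Boundary ∂_2: C_2 → C_1 acts by ∂[p,q,r] = [q,r] − [p,r] + [p,q]. For instance
  ∂[1,3,6] = [3,6] − [1,6] + [1,3],
  ∂[2,3,9] = [3,9] − [2,9] + [2,3].
The resulting 27×18 matrix has rank 17, and its Smith normal form has invariant factors (1,1,1,1,1,1,1,1,1,1,1,1,1,1,1,1,1).

Reading off H_k = ker ∂_k / im ∂_{k+1}:

  H_0: rank C_0 − rank ∂_1 = 9 − 8 = 1, and the invariant factors of ∂_1 are all 1, so H_0 ≅ Z.
  H_1: rank ker ∂_1 − rank ∂_2 = (27 − 8) − 17 = 2, and the invariant factors of ∂_2 are all 1, so H_1 ≅ Z^2.
  H_2: rank ker ∂_2 − rank ∂_3 = (18 − 17) − 0 = 1, and there is no ∂_3, so H_2 ≅ Z.

As a check, the Euler characteristic is 9 − 27 + 18 = 0, which agrees with 1 − 2 + 1 = 0.
(K is a triangulation of the torus T^2.)

Hence the Betti numbers are b_0 = 1, b_1 = 2, b_2 = 1.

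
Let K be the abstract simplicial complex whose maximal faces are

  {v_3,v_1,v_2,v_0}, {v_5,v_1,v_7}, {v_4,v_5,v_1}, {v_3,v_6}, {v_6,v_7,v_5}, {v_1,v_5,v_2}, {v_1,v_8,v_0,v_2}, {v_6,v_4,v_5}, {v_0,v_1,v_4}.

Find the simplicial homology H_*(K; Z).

K has 9 vertices, 20 edges, 13 triangles, 2 3-simplices.
rank ∂_0 = 0, rank ∂_1 = 8 ⇒ b_0 = 9 − 0 − 8 = 1; all invariant factors of ∂_1 are 1 so no torsion. So H_0 ≅ Z.
rank ∂_1 = 8, rank ∂_2 = 11 ⇒ b_1 = 20 − 8 − 11 = 1; all invariant factors of ∂_2 are 1 so no torsion. So H_1 ≅ Z.
rank ∂_2 = 11, rank ∂_3 = 2 ⇒ b_2 = 13 − 11 − 2 = 0; all invariant factors of ∂_3 are 1 so no torsion. So H_2 ≅ 0.
rank ∂_3 = 2, rank ∂_4 = 0 ⇒ b_3 = 2 − 2 − 0 = 0. So H_3 ≅ 0.

H_0 ≅ Z,  H_1 ≅ Z,  H_2 = 0,  H_3 = 0.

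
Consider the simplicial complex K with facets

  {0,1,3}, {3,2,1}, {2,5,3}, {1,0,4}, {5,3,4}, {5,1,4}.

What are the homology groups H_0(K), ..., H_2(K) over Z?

We work with the vertex ordering 0 < 1 < 2 < 3 < 4 < 5. The simplices of K, each written with vertices in increasing order, are:

  0-simplices (6): [0], [1], [2], [3], [4], [5]
  1-simplices (12): [0,1], [0,3], [0,4], [1,2], [1,3], [1,4], [1,5], [2,3], [2,5], [3,4], [3,5], [4,5]
  2-simplices (6): [0,1,3], [0,1,4], [1,2,3], [1,4,5], [2,3,5], [3,4,5]

Hence C_0 ≅ Z^6, C_1 ≅ Z^12, C_2 ≅ Z^6.

∂_1: C_1 → C_0 sends each edge [p,q] (with p < q) to q − p. For instance
  ∂[4,5] = [5] − [4].
The 6×12 boundary matrix has rank 5 and Smith normal form diag(1,1,1,1,1).

∂_2: C_2 → C_1 sends each 2-simplex [p,q,r] to [q,r] − [p,r] + [p,q]. For instance
  ∂[2,3,5] = [3,5] − [2,5] + [2,3],
  ∂[3,4,5] = [4,5] − [3,5] + [3,4].
This gives a 12×6 integer matrix of rank 6; reducing to Smith normal form yields diagonal entries (1,1,1,1,1,1).

Reading off H_k = ker ∂_k / im ∂_{k+1}:

  H_0: rank C_0 − rank ∂_1 = 6 − 5 = 1, and the invariant factors of ∂_1 are all 1, so H_0 ≅ Z.
  H_1: rank ker ∂_1 − rank ∂_2 = (12 − 5) − 6 = 1, and the invariant factors of ∂_2 are all 1, so H_1 ≅ Z.
  H_2: rank ker ∂_2 − rank ∂_3 = (6 − 6) − 0 = 0, and there is no ∂_3, so H_2 ≅ 0.

H_0 = Z,  H_1 = Z,  H_2 = 0.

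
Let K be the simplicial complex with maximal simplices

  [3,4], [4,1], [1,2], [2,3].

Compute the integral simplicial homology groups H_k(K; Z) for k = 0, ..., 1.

H_0 = Z,  H_1 = Z.

Order the vertices as 1 < 2 < 3 < 4. Listing each simplex with vertices in this order, K has dimension 1 with simplices:

  0-simplices (4): [1], [2], [3], [4]
  1-simplices (4): [1,2], [1,4], [2,3], [3,4]

giving chain groups C_0 ≅ Z^4, C_1 ≅ Z^4.

Boundary ∂_1: C_1 → C_0 maps an edge to its endpoints' difference, ∂[p,q] = q − p. For instance
  ∂[3,4] = [4] − [3].
This gives a 4×4 integer matrix of rank 3; reducing to Smith normal form yields diagonal entries (1,1,1).

Computing H_k = (kernel of ∂_k) / (image of ∂_{k+1}):

  H_0: rank C_0 − rank ∂_1 = 4 − 3 = 1, and the invariant factors of ∂_1 are all 1, so H_0 = Z.
  H_1: rank ker ∂_1 − rank ∂_2 = (4 − 3) − 0 = 1, and there is no ∂_2, so H_1 = Z.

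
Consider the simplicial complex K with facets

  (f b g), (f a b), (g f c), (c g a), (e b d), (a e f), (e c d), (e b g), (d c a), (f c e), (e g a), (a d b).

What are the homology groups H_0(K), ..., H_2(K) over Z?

H_0 = Z,  H_1 = Z/2,  H_2 = 0.

Fix the vertex order a < b < c < d < e < f < g and write every simplex with vertices in increasing order. Then dim K = 2 and the simplices of K are:

  0-simplices (7): a, b, c, d, e, f, g
  1-simplices (18): ab, ac, ad, ae, af, ag, bd, be, bf, bg, cd, ce, cf, cg, de, ef, eg, fg
  2-simplices (12): abd, abf, acd, acg, aef, aeg, bde, beg, bfg, cde, cef, cfg

giving chain groups C_0 ≅ Z^7, C_1 ≅ Z^18, C_2 ≅ Z^12.

Boundary ∂_1: C_1 → C_0 maps an edge to its endpoints' difference, ∂[p,q] = q − p. For instance
  ∂be = e − b.
The resulting 7×18 matrix has rank 6, and its Smith normal form has invariant factors (1,1,1,1,1,1).

∂_2: C_2 → C_1 maps a triangle to the signed sum of its edges. For instance
  ∂abd = bd − ad + ab,
  ∂cef = ef − cf + ce.
The resulting 18×12 matrix has rank 12, and its Smith normal form has invariant factors (1,1,1,1,1,1,1,1,1,1,1,2).

Computing H_k = (kernel of ∂_k) / (image of ∂_{k+1}):

  H_0: rank C_0 − rank ∂_1 = 7 − 6 = 1, and the invariant factors of ∂_1 are all 1, so H_0 ≅ Z.
  H_1: rank ker ∂_1 − rank ∂_2 = (18 − 6) − 12 = 0, and ∂_2 has invariant factor 2 > 1, so H_1 ≅ Z/2.
  H_2: rank ker ∂_2 − rank ∂_3 = (12 − 12) − 0 = 0, and there is no ∂_3, so H_2 ≅ 0.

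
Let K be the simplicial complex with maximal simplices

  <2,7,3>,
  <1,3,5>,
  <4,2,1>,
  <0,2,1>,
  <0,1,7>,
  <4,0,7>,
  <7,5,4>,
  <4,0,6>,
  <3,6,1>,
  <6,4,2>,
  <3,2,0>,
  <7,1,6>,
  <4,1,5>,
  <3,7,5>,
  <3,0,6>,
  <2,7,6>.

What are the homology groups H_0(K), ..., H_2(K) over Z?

K has 8 vertices, 24 edges, 16 triangles.
rank ∂_0 = 0, rank ∂_1 = 7 ⇒ b_0 = 8 − 0 − 7 = 1; all invariant factors of ∂_1 are 1 so no torsion. So H_0 = Z.
rank ∂_1 = 7, rank ∂_2 = 15 ⇒ b_1 = 24 − 7 − 15 = 2; all invariant factors of ∂_2 are 1 so no torsion. So H_1 = Z^2.
rank ∂_2 = 15, rank ∂_3 = 0 ⇒ b_2 = 16 − 15 − 0 = 1. So H_2 = Z.

H_0 = Z,  H_1 = Z^2,  H_2 = Z.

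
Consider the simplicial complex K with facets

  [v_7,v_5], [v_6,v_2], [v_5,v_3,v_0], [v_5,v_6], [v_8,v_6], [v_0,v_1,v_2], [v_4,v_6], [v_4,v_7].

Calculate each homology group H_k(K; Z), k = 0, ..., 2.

H_0 ≅ Z,  H_1 ≅ Z^2,  H_2 = 0.

Take the total order v_0 < v_1 < v_2 < v_3 < v_4 < v_5 < v_6 < v_7 < v_8 on the vertex set. Then K (dimension 2) consists of the simplices:

  0-simplices (9): [v_0], [v_1], [v_2], [v_3], [v_4], [v_5], [v_6], [v_7], [v_8]
  1-simplices (12): [v_0,v_1], [v_0,v_2], [v_0,v_3], [v_0,v_5], [v_1,v_2], [v_2,v_6], [v_3,v_5], [v_4,v_6], [v_4,v_7], [v_5,v_6], [v_5,v_7], [v_6,v_8]
  2-simplices (2): [v_0,v_1,v_2], [v_0,v_3,v_5]

Hence C_0 ≅ Z^9, C_1 ≅ Z^12, C_2 ≅ Z^2.

The boundary map ∂_1: C_1 → C_0 is given by ∂[p,q] = [q] − [p].
The 9×12 boundary matrix has rank 8 and Smith normal form diag(1,1,1,1,1,1,1,1).

The boundary map ∂_2: C_2 → C_1 acts by ∂[p,q,r] = [q,r] − [p,r] + [p,q]. For instance
  ∂[v_0,v_3,v_5] = [v_3,v_5] − [v_0,v_5] + [v_0,v_3],
  ∂[v_0,v_1,v_2] = [v_1,v_2] − [v_0,v_2] + [v_0,v_1].
The resulting 12×2 matrix has rank 2, and its Smith normal form has invariant factors (1,1).

Computing H_k = (kernel of ∂_k) / (image of ∂_{k+1}):

  H_0: rank C_0 − rank ∂_1 = 9 − 8 = 1, and the invariant factors of ∂_1 are all 1, so H_0 ≅ Z.
  H_1: rank ker ∂_1 − rank ∂_2 = (12 − 8) − 2 = 2, and the invariant factors of ∂_2 are all 1, so H_1 ≅ Z^2.
  H_2: rank ker ∂_2 − rank ∂_3 = (2 − 2) − 0 = 0, and there is no ∂_3, so H_2 ≅ 0.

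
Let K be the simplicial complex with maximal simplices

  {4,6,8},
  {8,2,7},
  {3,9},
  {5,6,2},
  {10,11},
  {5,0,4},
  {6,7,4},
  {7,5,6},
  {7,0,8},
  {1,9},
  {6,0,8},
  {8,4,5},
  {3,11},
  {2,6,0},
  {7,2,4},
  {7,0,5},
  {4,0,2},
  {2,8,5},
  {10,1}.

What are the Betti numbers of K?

Order the vertices as 0 < 1 < 2 < 3 < 4 < 5 < 6 < 7 < 8 < 9 < 10 < 11. Listing each simplex with vertices in this order, K has dimension 2 with simplices:

  0-simplices (12): [0], [1], [2], [3], [4], [5], [6], [7], [8], [9], [10], [11]
  1-simplices (26): (26 of them)
  2-simplices (14): [0,2,4], [0,2,6], [0,4,5], [0,5,7], [0,6,8], [0,7,8], [2,4,7], [2,5,6], [2,5,8], [2,7,8], [4,5,8], [4,6,7], [4,6,8], [5,6,7]

so the chain groups are C_0 ≅ Z^12, C_1 ≅ Z^26, C_2 ≅ Z^14.

∂_1: C_1 → C_0 sends each edge [p,q] (with p < q) to q − p. For instance
  ∂[3,9] = [9] − [3].
As a 12×26 matrix over Z this has rank 10, with invariant factors (1,1,1,1,1,1,1,1,1,1).

∂_2: C_2 → C_1 maps a triangle to the signed sum of its edges. For instance
  ∂[0,2,6] = [2,6] − [0,6] + [0,2],
  ∂[4,5,8] = [5,8] − [4,8] + [4,5].
The resulting 26×14 matrix has rank 13, and its Smith normal form has invariant factors (1,1,1,1,1,1,1,1,1,1,1,1,1).

From H_k ≅ ker(∂_k) / im(∂_{k+1}) we obtain:

  H_0: rank C_0 − rank ∂_1 = 12 − 10 = 2, and the invariant factors of ∂_1 are all 1, so H_0 ≅ Z^2.
  H_1: rank ker ∂_1 − rank ∂_2 = (26 − 10) − 13 = 3, and the invariant factors of ∂_2 are all 1, so H_1 ≅ Z^3.
  H_2: rank ker ∂_2 − rank ∂_3 = (14 − 13) − 0 = 1, and there is no ∂_3, so H_2 ≅ Z.

As a check, the Euler characteristic is 12 − 26 + 14 = 0, which agrees with 2 − 3 + 1 = 0.
(K is a triangulation of the disjoint union of the circle S^1 and the torus T^2.)

Hence the Betti numbers are b_0 = 2, b_1 = 3, b_2 = 1.

b_0 = 2, b_1 = 3, b_2 = 1.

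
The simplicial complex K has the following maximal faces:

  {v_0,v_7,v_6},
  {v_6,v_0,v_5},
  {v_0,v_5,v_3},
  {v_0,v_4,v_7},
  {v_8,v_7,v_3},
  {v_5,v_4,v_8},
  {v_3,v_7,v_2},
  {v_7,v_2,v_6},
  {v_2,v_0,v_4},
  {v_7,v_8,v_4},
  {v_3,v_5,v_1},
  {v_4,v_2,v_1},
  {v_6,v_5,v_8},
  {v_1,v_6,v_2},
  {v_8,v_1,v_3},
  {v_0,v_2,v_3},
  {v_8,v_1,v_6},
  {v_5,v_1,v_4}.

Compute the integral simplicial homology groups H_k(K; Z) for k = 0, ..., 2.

Fix the vertex order v_0 < v_1 < v_2 < v_3 < v_4 < v_5 < v_6 < v_7 < v_8 and write every simplex with vertices in increasing order. Then dim K = 2 and the simplices of K are:

  0-simplices (9): [v_0], [v_1], [v_2], [v_3], [v_4], [v_5], [v_6], [v_7], [v_8]
  1-simplices (27): (27 of them)
  2-simplices (18): (18 of them)

giving chain groups C_0 ≅ Z^9, C_1 ≅ Z^27, C_2 ≅ Z^18.

The boundary map ∂_1: C_1 → C_0 maps an edge to its endpoints' difference, ∂[p,q] = q − p. For instance
  ∂[v_3,v_8] = [v_8] − [v_3].
As a 9×27 matrix over Z this has rank 8, with invariant factors (1,1,1,1,1,1,1,1).

The boundary map ∂_2: C_2 → C_1 sends each 2-simplex [p,q,r] to [q,r] − [p,r] + [p,q]. For instance
  ∂[v_4,v_5,v_8] = [v_5,v_8] − [v_4,v_8] + [v_4,v_5],
  ∂[v_0,v_4,v_7] = [v_4,v_7] − [v_0,v_7] + [v_0,v_4].
This gives a 27×18 integer matrix of rank 18; reducing to Smith normal form yields diagonal entries (1,1,1,1,1,1,1,1,1,1,1,1,1,1,1,1,1,2).

Reading off H_k = ker ∂_k / im ∂_{k+1}:

  H_0: rank C_0 − rank ∂_1 = 9 − 8 = 1, and the invariant factors of ∂_1 are all 1, so H_0 ≅ Z.
  H_1: rank ker ∂_1 − rank ∂_2 = (27 − 8) − 18 = 1, and ∂_2 has invariant factor 2 > 1, so H_1 ≅ Z ⊕ Z_2.
  H_2: rank ker ∂_2 − rank ∂_3 = (18 − 18) − 0 = 0, and there is no ∂_3, so H_2 ≅ 0.

As a check, the Euler characteristic is 9 − 27 + 18 = 0, which agrees with 1 − 1 + 0 = 0.
(K is a triangulation of the Klein bottle.)

H_0 = Z,  H_1 = Z ⊕ Z_2,  H_2 = 0.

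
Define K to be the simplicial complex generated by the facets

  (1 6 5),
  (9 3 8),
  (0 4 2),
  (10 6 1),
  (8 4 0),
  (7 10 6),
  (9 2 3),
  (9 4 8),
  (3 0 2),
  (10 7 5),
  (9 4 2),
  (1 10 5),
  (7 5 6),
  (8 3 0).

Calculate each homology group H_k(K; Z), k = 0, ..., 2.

Fix the vertex order 0 < 1 < 2 < 3 < 4 < 5 < 6 < 7 < 8 < 9 < 10 and write every simplex with vertices in increasing order. Then dim K = 2 and the simplices of K are:

  0-simplices (11): [0], [1], [2], [3], [4], [5], [6], [7], [8], [9], [10]
  1-simplices (21): [0,2], [0,3], [0,4], [0,8], [1,5], [1,6], [1,10], [2,3], [2,4], [2,9], [3,8], [3,9], [4,8], [4,9], [5,6], [5,7], [5,10], [6,7], [6,10], [7,10], [8,9]
  2-simplices (14): [0,2,3], [0,2,4], [0,3,8], [0,4,8], [1,5,6], [1,5,10], [1,6,10], [2,3,9], [2,4,9], [3,8,9], [4,8,9], [5,6,7], [5,7,10], [6,7,10]

giving chain groups C_0 ≅ Z^11, C_1 ≅ Z^21, C_2 ≅ Z^14.

Boundary ∂_1: C_1 → C_0 is given by ∂[p,q] = [q] − [p]. For instance
  ∂[2,3] = [3] − [2].
The 11×21 boundary matrix has rank 9 and Smith normal form diag(1,1,1,1,1,1,1,1,1).

∂_2: C_2 → C_1 acts by ∂[p,q,r] = [q,r] − [p,r] + [p,q]. For instance
  ∂[1,5,10] = [5,10] − [1,10] + [1,5],
  ∂[0,3,8] = [3,8] − [0,8] + [0,3].
The 21×14 boundary matrix has rank 12 and Smith normal form diag(1,1,1,1,1,1,1,1,1,1,1,1).

Reading off H_k = ker ∂_k / im ∂_{k+1}:

  H_0: rank C_0 − rank ∂_1 = 11 − 9 = 2, and the invariant factors of ∂_1 are all 1, so H_0 = Z^2.
  H_1: rank ker ∂_1 − rank ∂_2 = (21 − 9) − 12 = 0, and the invariant factors of ∂_2 are all 1, so H_1 = 0.
  H_2: rank ker ∂_2 − rank ∂_3 = (14 − 12) − 0 = 2, and there is no ∂_3, so H_2 = Z^2.

As a check, the Euler characteristic is 11 − 21 + 14 = 4, which agrees with 2 − 0 + 2 = 4.
(K is a triangulation of the disjoint union of the 2-sphere S^2 and the 2-sphere S^2.)

H_0 = Z^2,  H_1 = 0,  H_2 = Z^2.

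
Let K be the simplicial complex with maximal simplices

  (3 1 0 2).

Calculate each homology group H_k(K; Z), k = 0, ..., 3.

H_0 = Z,  H_1 = 0,  H_2 = 0,  H_3 = 0.

Order the vertices as 0 < 1 < 2 < 3. Listing each simplex with vertices in this order, K has dimension 3 with simplices:

  0-simplices (4): [0], [1], [2], [3]
  1-simplices (6): [0,1], [0,2], [0,3], [1,2], [1,3], [2,3]
  2-simplices (4): [0,1,2], [0,1,3], [0,2,3], [1,2,3]
  3-simplices (1): [0,1,2,3]

so the chain groups are C_0 ≅ Z^4, C_1 ≅ Z^6, C_2 ≅ Z^4, C_3 ≅ Z^1.

∂_1: C_1 → C_0 sends each edge [p,q] (with p < q) to q − p. For instance
  ∂[0,3] = [3] − [0].
The 4×6 boundary matrix has rank 3 and Smith normal form diag(1,1,1).

The boundary map ∂_2: C_2 → C_1 maps a triangle to the signed sum of its edges. For instance
  ∂[1,2,3] = [2,3] − [1,3] + [1,2],
  ∂[0,1,2] = [1,2] − [0,2] + [0,1].
As a 6×4 matrix over Z this has rank 3, with invariant factors (1,1,1).

∂_3: C_3 → C_2 sends each 3-simplex σ to the alternating sum Σ_i (−1)^i (σ with its i-th vertex removed). For instance
  ∂[0,1,2,3] = [1,2,3] − [0,2,3] + [0,1,3] − [0,1,2].
This gives a 4×1 integer matrix of rank 1; reducing to Smith normal form yields diagonal entries (1).

Reading off H_k = ker ∂_k / im ∂_{k+1}:

  H_0: rank C_0 − rank ∂_1 = 4 − 3 = 1, and the invariant factors of ∂_1 are all 1, so H_0 ≅ Z.
  H_1: rank ker ∂_1 − rank ∂_2 = (6 − 3) − 3 = 0, and the invariant factors of ∂_2 are all 1, so H_1 ≅ 0.
  H_2: rank ker ∂_2 − rank ∂_3 = (4 − 3) − 1 = 0, and the invariant factors of ∂_3 are all 1, so H_2 ≅ 0.
  H_3: rank ker ∂_3 − rank ∂_4 = (1 − 1) − 0 = 0, and there is no ∂_4, so H_3 ≅ 0.

As a check, the Euler characteristic is 4 − 6 + 4 − 1 = 1, which agrees with 1 − 0 + 0 − 0 = 1.
(K is a triangulation of the 3-simplex.)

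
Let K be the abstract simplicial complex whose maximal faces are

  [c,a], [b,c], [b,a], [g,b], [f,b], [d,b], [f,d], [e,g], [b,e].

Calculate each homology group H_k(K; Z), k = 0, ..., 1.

Take the total order a < b < c < d < e < f < g on the vertex set. Then K (dimension 1) consists of the simplices:

  0-simplices (7): a, b, c, d, e, f, g
  1-simplices (9): ab, ac, bc, bd, be, bf, bg, df, eg

so the chain groups are C_0 ≅ Z^7, C_1 ≅ Z^9.

Boundary ∂_1: C_1 → C_0 is given by ∂[p,q] = [q] − [p]. For instance
  ∂bd = d − b.
As a 7×9 matrix over Z this has rank 6, with invariant factors (1,1,1,1,1,1).

From H_k ≅ ker(∂_k) / im(∂_{k+1}) we obtain:

  H_0: rank C_0 − rank ∂_1 = 7 − 6 = 1, and the invariant factors of ∂_1 are all 1, so H_0 = Z.
  H_1: rank ker ∂_1 − rank ∂_2 = (9 − 6) − 0 = 3, and there is no ∂_2, so H_1 = Z^3.

H_0 ≅ Z,  H_1 ≅ Z^3.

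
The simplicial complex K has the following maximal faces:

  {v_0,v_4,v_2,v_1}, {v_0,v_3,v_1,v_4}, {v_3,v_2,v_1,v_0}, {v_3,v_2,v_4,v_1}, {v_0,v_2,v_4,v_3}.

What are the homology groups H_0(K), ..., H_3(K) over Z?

K has 5 vertices, 10 edges, 10 triangles, 5 3-simplices.
rank ∂_0 = 0, rank ∂_1 = 4 ⇒ b_0 = 5 − 0 − 4 = 1; all invariant factors of ∂_1 are 1 so no torsion. So H_0 ≅ Z.
rank ∂_1 = 4, rank ∂_2 = 6 ⇒ b_1 = 10 − 4 − 6 = 0; all invariant factors of ∂_2 are 1 so no torsion. So H_1 ≅ 0.
rank ∂_2 = 6, rank ∂_3 = 4 ⇒ b_2 = 10 − 6 − 4 = 0; all invariant factors of ∂_3 are 1 so no torsion. So H_2 ≅ 0.
rank ∂_3 = 4, rank ∂_4 = 0 ⇒ b_3 = 5 − 4 − 0 = 1. So H_3 ≅ Z.

H_0 = Z,  H_1 = 0,  H_2 = 0,  H_3 = Z.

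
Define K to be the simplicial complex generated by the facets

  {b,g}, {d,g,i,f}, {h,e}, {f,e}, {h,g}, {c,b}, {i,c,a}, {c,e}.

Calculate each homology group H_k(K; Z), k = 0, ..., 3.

H_0 = Z,  H_1 = Z^3,  H_2 = 0,  H_3 = 0.

Fix the vertex order a < b < c < d < e < f < g < h < i and write every simplex with vertices in increasing order. Then dim K = 3 and the simplices of K are:

  0-simplices (9): a, b, c, d, e, f, g, h, i
  1-simplices (15): ac, ai, bc, bg, ce, ci, df, dg, di, ef, eh, fg, fi, gh, gi
  2-simplices (5): aci, dfg, dfi, dgi, fgi
  3-simplices (1): dfgi

giving chain groups C_0 ≅ Z^9, C_1 ≅ Z^15, C_2 ≅ Z^5, C_3 ≅ Z^1.

∂_1: C_1 → C_0 is given by ∂[p,q] = [q] − [p].
The resulting 9×15 matrix has rank 8, and its Smith normal form has invariant factors (1,1,1,1,1,1,1,1).

The boundary map ∂_2: C_2 → C_1 acts by ∂[p,q,r] = [q,r] − [p,r] + [p,q]. For instance
  ∂dfi = fi − di + df,
  ∂dgi = gi − di + dg.
This gives a 15×5 integer matrix of rank 4; reducing to Smith normal form yields diagonal entries (1,1,1,1).

The boundary map ∂_3: C_3 → C_2 sends each 3-simplex σ to the alternating sum Σ_i (−1)^i (σ with its i-th vertex removed). For instance
  ∂dfgi = fgi − dgi + dfi − dfg.
The 5×1 boundary matrix has rank 1 and Smith normal form diag(1).

From H_k ≅ ker(∂_k) / im(∂_{k+1}) we obtain:

  H_0: rank C_0 − rank ∂_1 = 9 − 8 = 1, and the invariant factors of ∂_1 are all 1, so H_0 = Z.
  H_1: rank ker ∂_1 − rank ∂_2 = (15 − 8) − 4 = 3, and the invariant factors of ∂_2 are all 1, so H_1 = Z^3.
  H_2: rank ker ∂_2 − rank ∂_3 = (5 − 4) − 1 = 0, and the invariant factors of ∂_3 are all 1, so H_2 = 0.
  H_3: rank ker ∂_3 − rank ∂_4 = (1 − 1) − 0 = 0, and there is no ∂_4, so H_3 = 0.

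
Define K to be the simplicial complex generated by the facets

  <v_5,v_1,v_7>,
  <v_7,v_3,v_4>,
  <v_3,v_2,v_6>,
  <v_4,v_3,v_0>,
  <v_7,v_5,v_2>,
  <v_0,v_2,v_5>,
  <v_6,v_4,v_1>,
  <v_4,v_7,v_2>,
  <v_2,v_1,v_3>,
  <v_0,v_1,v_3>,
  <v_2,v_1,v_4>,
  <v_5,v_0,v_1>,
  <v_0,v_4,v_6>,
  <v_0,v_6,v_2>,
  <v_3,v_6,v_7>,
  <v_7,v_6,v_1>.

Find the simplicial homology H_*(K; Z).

H_0 = Z,  H_1 = Z^2,  H_2 = Z.

Order the vertices as v_0 < v_1 < v_2 < v_3 < v_4 < v_5 < v_6 < v_7. Listing each simplex with vertices in this order, K has dimension 2 with simplices:

  0-simplices (8): [v_0], [v_1], [v_2], [v_3], [v_4], [v_5], [v_6], [v_7]
  1-simplices (24): (24 of them)
  2-simplices (16): (16 of them)

giving chain groups C_0 ≅ Z^8, C_1 ≅ Z^24, C_2 ≅ Z^16.

Boundary ∂_1: C_1 → C_0 sends each edge [p,q] (with p < q) to q − p.
This gives a 8×24 integer matrix of rank 7; reducing to Smith normal form yields diagonal entries (1,1,1,1,1,1,1).

Boundary ∂_2: C_2 → C_1 sends each 2-simplex [p,q,r] to [q,r] − [p,r] + [p,q]. For instance
  ∂[v_1,v_2,v_4] = [v_2,v_4] − [v_1,v_4] + [v_1,v_2],
  ∂[v_1,v_2,v_3] = [v_2,v_3] − [v_1,v_3] + [v_1,v_2].
The resulting 24×16 matrix has rank 15, and its Smith normal form has invariant factors (1,1,1,1,1,1,1,1,1,1,1,1,1,1,1).

Computing H_k = (kernel of ∂_k) / (image of ∂_{k+1}):

  H_0: rank C_0 − rank ∂_1 = 8 − 7 = 1, and the invariant factors of ∂_1 are all 1, so H_0 = Z.
  H_1: rank ker ∂_1 − rank ∂_2 = (24 − 7) − 15 = 2, and the invariant factors of ∂_2 are all 1, so H_1 = Z^2.
  H_2: rank ker ∂_2 − rank ∂_3 = (16 − 15) − 0 = 1, and there is no ∂_3, so H_2 = Z.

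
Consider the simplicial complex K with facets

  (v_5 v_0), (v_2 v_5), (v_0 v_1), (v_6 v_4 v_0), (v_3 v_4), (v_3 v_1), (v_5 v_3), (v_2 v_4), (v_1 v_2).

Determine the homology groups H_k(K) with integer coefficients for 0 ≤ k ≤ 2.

Fix the vertex order v_0 < v_1 < v_2 < v_3 < v_4 < v_5 < v_6 and write every simplex with vertices in increasing order. Then dim K = 2 and the simplices of K are:

  0-simplices (7): [v_0], [v_1], [v_2], [v_3], [v_4], [v_5], [v_6]
  1-simplices (11): [v_0,v_1], [v_0,v_4], [v_0,v_5], [v_0,v_6], [v_1,v_2], [v_1,v_3], [v_2,v_4], [v_2,v_5], [v_3,v_4], [v_3,v_5], [v_4,v_6]
  2-simplices (1): [v_0,v_4,v_6]

Hence C_0 ≅ Z^7, C_1 ≅ Z^11, C_2 ≅ Z^1.

∂_1: C_1 → C_0 maps an edge to its endpoints' difference, ∂[p,q] = q − p. For instance
  ∂[v_0,v_4] = [v_4] − [v_0].
This gives a 7×11 integer matrix of rank 6; reducing to Smith normal form yields diagonal entries (1,1,1,1,1,1).

Boundary ∂_2: C_2 → C_1 acts by ∂[p,q,r] = [q,r] − [p,r] + [p,q]. For instance
  ∂[v_0,v_4,v_6] = [v_4,v_6] − [v_0,v_6] + [v_0,v_4].
This gives a 11×1 integer matrix of rank 1; reducing to Smith normal form yields diagonal entries (1).

Reading off H_k = ker ∂_k / im ∂_{k+1}:

  H_0: rank C_0 − rank ∂_1 = 7 − 6 = 1, and the invariant factors of ∂_1 are all 1, so H_0 ≅ Z.
  H_1: rank ker ∂_1 − rank ∂_2 = (11 − 6) − 1 = 4, and the invariant factors of ∂_2 are all 1, so H_1 ≅ Z^4.
  H_2: rank ker ∂_2 − rank ∂_3 = (1 − 1) − 0 = 0, and there is no ∂_3, so H_2 ≅ 0.

H_0 ≅ Z,  H_1 ≅ Z^4,  H_2 = 0.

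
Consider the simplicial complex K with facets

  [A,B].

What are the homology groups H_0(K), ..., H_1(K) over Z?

We work with the vertex ordering A < B. The simplices of K, each written with vertices in increasing order, are:

  0-simplices (2): A, B
  1-simplices (1): AB

so the chain groups are C_0 ≅ Z^2, C_1 ≅ Z^1.

∂_1: C_1 → C_0 is given by ∂[p,q] = [q] − [p].
The 2×1 boundary matrix has rank 1 and Smith normal form diag(1).

From H_k ≅ ker(∂_k) / im(∂_{k+1}) we obtain:

  H_0: rank C_0 − rank ∂_1 = 2 − 1 = 1, and the invariant factors of ∂_1 are all 1, so H_0 = Z.
  H_1: rank ker ∂_1 − rank ∂_2 = (1 − 1) − 0 = 0, and there is no ∂_2, so H_1 = 0.

H_0 ≅ Z,  H_1 = 0.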